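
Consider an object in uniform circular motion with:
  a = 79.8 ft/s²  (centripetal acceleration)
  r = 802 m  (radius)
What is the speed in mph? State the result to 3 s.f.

312 mph

Solving a = v²/r for v: v = √(a·r).
a = 79.8 ft/s² = 24.32 m/s²; r = 802 m.
v = 139.7 m/s
139.7 m/s × (1 mph / 0.4470 m/s) = 312.4 mph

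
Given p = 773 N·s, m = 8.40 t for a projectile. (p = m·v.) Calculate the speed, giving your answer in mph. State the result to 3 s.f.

Solving p = m·v for v: v = p/m.
p = 773 N·s = 773.0 kg·m/s; m = 8.40 t = 8400 kg.
v = 0.09202 m/s
0.09202 m/s × (1 mph / 0.4470 m/s) = 0.2059 mph

0.206 mph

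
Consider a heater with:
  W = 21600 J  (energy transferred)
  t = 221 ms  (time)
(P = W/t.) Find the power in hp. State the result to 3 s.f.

P is given directly by: P = W/t.
W = 21600 J; t = 221 ms = 0.2210 s.
P = 97738 W
97738 W × (1 hp / 745.7 W) = 131.1 hp

131 hp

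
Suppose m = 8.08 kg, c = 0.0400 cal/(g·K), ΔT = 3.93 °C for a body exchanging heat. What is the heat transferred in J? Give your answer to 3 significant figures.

5310 J

Q is given directly by: Q = mcΔT.
m = 8.08 kg; c = 0.0400 cal/(g·K) = 167.4 J/(kg·K); ΔT = 3.93 °C = 3.930 K.
Q = 5314 J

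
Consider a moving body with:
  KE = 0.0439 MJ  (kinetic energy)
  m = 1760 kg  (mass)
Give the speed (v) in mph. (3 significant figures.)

15.8 mph

Solving KE = ½mv² for v: v = √(2·KE/m).
KE = 0.0439 MJ = 43900 J; m = 1760 kg.
v = 7.063 m/s
7.063 m/s × (1 mph / 0.4470 m/s) = 15.80 mph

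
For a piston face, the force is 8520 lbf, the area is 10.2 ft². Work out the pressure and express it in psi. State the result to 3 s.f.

P is given directly by: P = F/A.
F = 8520 lbf = 37899 N; A = 10.2 ft² = 0.9476 m².
P = 39994 Pa
39994 Pa × (1 psi / 6895 Pa) = 5.801 psi

5.80 psi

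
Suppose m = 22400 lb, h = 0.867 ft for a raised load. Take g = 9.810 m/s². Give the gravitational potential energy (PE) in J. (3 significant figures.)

Directly: PE = mgh.
m = 22400 lb = 10160 kg; h = 0.867 ft = 0.2643 m; g = 9.810 m/s².
PE = 26340 J

26300 J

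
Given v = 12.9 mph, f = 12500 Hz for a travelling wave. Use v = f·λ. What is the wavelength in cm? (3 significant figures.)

Rearranging v = f·λ for λ: λ = v/f.
v = 12.9 mph = 5.767 m/s; f = 12500 Hz.
λ = 4.613×10^-4 m
4.613×10^-4 m × (1 cm / 0.01000 m) = 0.04613 cm

0.0461 cm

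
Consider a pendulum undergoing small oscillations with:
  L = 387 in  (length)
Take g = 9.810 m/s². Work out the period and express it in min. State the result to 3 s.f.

0.105 min

T is given directly by: T = 2π√(L/g).
L = 387 in = 9.830 m; g = 9.810 m/s².
T = 6.290 s
6.290 s × (1 min / 60.00 s) = 0.1048 min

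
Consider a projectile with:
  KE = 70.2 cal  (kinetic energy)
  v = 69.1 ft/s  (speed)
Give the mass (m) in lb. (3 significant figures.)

2.92 lb

Solving KE = ½mv² for m: m = 2·KE/v².
KE = 70.2 cal = 293.7 J; v = 69.1 ft/s = 21.06 m/s.
m = 1.324 kg
1.324 kg × (1 lb / 0.4536 kg) = 2.919 lb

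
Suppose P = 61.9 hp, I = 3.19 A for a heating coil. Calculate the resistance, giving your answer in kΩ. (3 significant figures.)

Rearranging P = I²R for R: R = P/I².
P = 61.9 hp = 46159 W; I = 3.19 A.
R = 4536 Ω
4536 Ω × (1 kΩ / 1000 Ω) = 4.536 kΩ

4.54 kΩ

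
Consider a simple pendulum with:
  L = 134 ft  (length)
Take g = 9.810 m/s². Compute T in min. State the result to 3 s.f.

0.214 min

Directly: T = 2π√(L/g).
L = 134 ft = 40.84 m; g = 9.810 m/s².
T = 12.82 s
12.82 s × (1 min / 60.00 s) = 0.2137 min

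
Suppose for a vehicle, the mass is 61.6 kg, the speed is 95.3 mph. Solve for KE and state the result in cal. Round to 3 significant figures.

Directly: KE = ½mv².
m = 61.6 kg; v = 95.3 mph = 42.60 m/s.
KE = 55902 J  (the unit combination reduces to kg·m²/s² = J)
55902 J × (1 cal / 4.184 J) = 13361 cal

13400 cal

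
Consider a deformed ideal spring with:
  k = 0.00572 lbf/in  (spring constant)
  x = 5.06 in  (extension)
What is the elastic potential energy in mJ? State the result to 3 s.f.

8.27 mJ

Directly: U = ½kx².
k = 0.00572 lbf/in = 1.002 N/m; x = 5.06 in = 0.1285 m.
U = 0.008273 J
0.008273 J × (1 mJ / 0.001000 J) = 8.273 mJ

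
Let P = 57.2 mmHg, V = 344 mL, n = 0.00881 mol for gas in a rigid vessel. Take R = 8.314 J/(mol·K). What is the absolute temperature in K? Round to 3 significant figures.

Rearranging PV = nRT for T: T = PV/(nR).
P = 57.2 mmHg = 7626 Pa; V = 344 mL = 3.440×10^-4 m³; n = 0.00881 mol; R = 8.314 J/(mol·K).
T = 35.82 K

35.8 K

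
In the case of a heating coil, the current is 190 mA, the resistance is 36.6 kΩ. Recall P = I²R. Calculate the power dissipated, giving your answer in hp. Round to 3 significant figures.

P is given directly by: P = I²R.
I = 190 mA = 0.1900 A; R = 36.6 kΩ = 36600 Ω.
P = 1321 W
1321 W × (1 hp / 745.7 W) = 1.772 hp

1.77 hp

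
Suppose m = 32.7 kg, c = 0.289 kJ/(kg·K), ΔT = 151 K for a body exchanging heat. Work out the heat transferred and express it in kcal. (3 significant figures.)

341 kcal

Q is given directly by: Q = mcΔT.
m = 32.7 kg; c = 0.289 kJ/(kg·K) = 289.0 J/(kg·K); ΔT = 151 K.
Q = 1.427×10^6 J
1.427×10^6 J × (1 kcal / 4184 J) = 341.1 kcal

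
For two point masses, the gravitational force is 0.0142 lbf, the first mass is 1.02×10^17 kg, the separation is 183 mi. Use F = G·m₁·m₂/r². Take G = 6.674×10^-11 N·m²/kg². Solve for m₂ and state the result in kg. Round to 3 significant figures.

From Newton's law of gravitation: m₂ = F·r²/(G·m₁).
F = 0.0142 lbf = 0.06316 N; m₁ = 1.02×10^17 kg; r = 183 mi = 2.945×10^5 m; G = 6.674×10^-11 N·m²/kg².
m₂ = 804.8 kg

805 kg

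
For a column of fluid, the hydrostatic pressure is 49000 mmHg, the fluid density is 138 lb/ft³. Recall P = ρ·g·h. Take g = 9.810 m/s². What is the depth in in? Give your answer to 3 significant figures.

Rearranging: h = P/(ρ·g).
P = 49000 mmHg = 6.533×10^6 Pa; ρ = 138 lb/ft³ = 2211 kg/m³; g = 9.810 m/s².
h = 301.3 m
301.3 m × (1 in / 0.02540 m) = 11860 in

11900 in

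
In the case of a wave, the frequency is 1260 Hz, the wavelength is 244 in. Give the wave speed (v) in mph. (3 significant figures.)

v is given directly by: v = fλ.
f = 1260 Hz; λ = 244 in = 6.198 m.
v = 7809 m/s
7809 m/s × (1 mph / 0.4470 m/s) = 17468 mph

17500 mph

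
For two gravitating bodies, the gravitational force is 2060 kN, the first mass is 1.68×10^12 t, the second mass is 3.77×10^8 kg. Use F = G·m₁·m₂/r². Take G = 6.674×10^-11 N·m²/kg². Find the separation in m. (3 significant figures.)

Solving F = G·m₁·m₂/r² for r: r = √(G·m₁m₂/F).
F = 2060 kN = 2.060×10^6 N; m₁ = 1.68×10^12 t = 1.680×10^15 kg; m₂ = 3.77×10^8 kg; G = 6.674×10^-11 N·m²/kg².
r = 4530 m

4530 m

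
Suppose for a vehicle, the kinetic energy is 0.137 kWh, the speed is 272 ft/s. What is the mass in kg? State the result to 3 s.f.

144 kg

Rearranging: m = 2·KE/v².
KE = 0.137 kWh = 4.932×10^5 J; v = 272 ft/s = 82.91 m/s.
m = 143.5 kg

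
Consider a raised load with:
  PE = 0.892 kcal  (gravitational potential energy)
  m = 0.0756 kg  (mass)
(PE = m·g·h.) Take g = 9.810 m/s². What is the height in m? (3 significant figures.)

Rearranging PE = m·g·h for h: h = PE/(m·g).
PE = 0.892 kcal = 3732 J; m = 0.0756 kg; g = 9.810 m/s².
h = 5032 m

5030 m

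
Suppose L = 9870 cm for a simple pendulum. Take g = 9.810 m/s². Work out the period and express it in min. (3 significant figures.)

0.332 min

T is given directly by: T = 2π√(L/g).
L = 9870 cm = 98.70 m; g = 9.810 m/s².
T = 19.93 s
19.93 s × (1 min / 60.00 s) = 0.3322 min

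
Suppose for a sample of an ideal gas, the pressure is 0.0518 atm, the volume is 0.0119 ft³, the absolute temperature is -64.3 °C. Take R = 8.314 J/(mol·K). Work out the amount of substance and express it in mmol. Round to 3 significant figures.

1.02 mmol

From the ideal-gas law: n = PV/(RT).
P = 0.0518 atm = 5249 Pa; V = 0.0119 ft³ = 3.370×10^-4 m³; T = -64.3 °C = 208.8 K; R = 8.314 J/(mol·K).
n = 0.001019 mol
0.001019 mol × (1 mmol / 0.001000 mol) = 1.019 mmol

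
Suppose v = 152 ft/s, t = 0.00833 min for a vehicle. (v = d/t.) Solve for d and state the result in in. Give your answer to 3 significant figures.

Rearranging v = d/t for d: d = v·t.
v = 152 ft/s = 46.33 m/s; t = 0.00833 min = 0.4998 s.
d = 23.16 m
23.16 m × (1 in / 0.02540 m) = 911.6 in

912 in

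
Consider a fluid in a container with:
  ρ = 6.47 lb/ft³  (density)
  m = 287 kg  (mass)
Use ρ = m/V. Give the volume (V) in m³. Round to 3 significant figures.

Rearranging: V = m/ρ.
ρ = 6.47 lb/ft³ = 103.6 kg/m³; m = 287 kg.
V = 2.769 m³

2.77 m³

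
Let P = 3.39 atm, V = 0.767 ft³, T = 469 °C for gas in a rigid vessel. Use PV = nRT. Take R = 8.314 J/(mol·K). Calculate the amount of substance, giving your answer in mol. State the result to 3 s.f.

Solving PV = nRT for n: n = PV/(RT).
P = 3.39 atm = 3.435×10^5 Pa; V = 0.767 ft³ = 0.02172 m³; T = 469 °C = 742.1 K; R = 8.314 J/(mol·K).
n = 1.209 mol

1.21 mol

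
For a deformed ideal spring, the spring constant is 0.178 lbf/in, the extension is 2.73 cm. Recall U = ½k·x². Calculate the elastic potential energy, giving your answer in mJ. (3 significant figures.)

Directly: U = ½kx².
k = 0.178 lbf/in = 31.17 N/m; x = 2.73 cm = 0.02730 m.
U = 0.01162 J
0.01162 J × (1 mJ / 0.001000 J) = 11.62 mJ

11.6 mJ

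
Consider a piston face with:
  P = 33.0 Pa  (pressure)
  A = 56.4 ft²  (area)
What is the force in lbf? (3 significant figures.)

Solving P = F/A for F: F = P·A.
P = 33.0 Pa; A = 56.4 ft² = 5.240 m².
F = 172.9 N
172.9 N × (1 lbf / 4.448 N) = 38.87 lbf

38.9 lbf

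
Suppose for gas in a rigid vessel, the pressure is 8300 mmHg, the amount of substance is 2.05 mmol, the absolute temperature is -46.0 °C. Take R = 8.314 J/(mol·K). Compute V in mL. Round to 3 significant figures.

From the ideal-gas law: V = nRT/P.
P = 8300 mmHg = 1.107×10^6 Pa; n = 2.05 mmol = 0.002050 mol; T = -46.0 °C = 227.1 K; R = 8.314 J/(mol·K).
V = 3.499×10^-6 m³
3.499×10^-6 m³ × (1 mL / 1.000×10^-6 m³) = 3.499 mL

3.50 mL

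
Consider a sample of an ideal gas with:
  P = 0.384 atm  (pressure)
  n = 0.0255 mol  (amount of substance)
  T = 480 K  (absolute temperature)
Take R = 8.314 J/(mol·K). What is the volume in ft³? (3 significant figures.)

From the ideal-gas law: V = nRT/P.
P = 0.384 atm = 38909 Pa; n = 0.0255 mol; T = 480 K; R = 8.314 J/(mol·K).
V = 0.002615 m³
0.002615 m³ × (1 ft³ / 0.02832 m³) = 0.09236 ft³

0.0924 ft³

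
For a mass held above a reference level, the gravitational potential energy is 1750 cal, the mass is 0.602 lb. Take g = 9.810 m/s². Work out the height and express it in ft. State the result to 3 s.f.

8970 ft

Rearranging: h = PE/(m·g).
PE = 1750 cal = 7322 J; m = 0.602 lb = 0.2731 kg; g = 9.810 m/s².
h = 2733 m
2733 m × (1 ft / 0.3048 m) = 8968 ft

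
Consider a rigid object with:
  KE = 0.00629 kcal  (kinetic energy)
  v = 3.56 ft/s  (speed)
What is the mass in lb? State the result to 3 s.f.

98.6 lb

Solving KE = ½mv² for m: m = 2·KE/v².
KE = 0.00629 kcal = 26.32 J; v = 3.56 ft/s = 1.085 m/s.
m = 44.70 kg
44.70 kg × (1 lb / 0.4536 kg) = 98.55 lb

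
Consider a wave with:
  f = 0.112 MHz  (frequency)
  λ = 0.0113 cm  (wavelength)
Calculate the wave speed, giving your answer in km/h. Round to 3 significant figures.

Directly: v = fλ.
f = 0.112 MHz = 1.120×10^5 Hz; λ = 0.0113 cm = 1.130×10^-4 m.
v = 12.66 m/s
12.66 m/s × (1 km/h / 0.2778 m/s) = 45.56 km/h

45.6 km/h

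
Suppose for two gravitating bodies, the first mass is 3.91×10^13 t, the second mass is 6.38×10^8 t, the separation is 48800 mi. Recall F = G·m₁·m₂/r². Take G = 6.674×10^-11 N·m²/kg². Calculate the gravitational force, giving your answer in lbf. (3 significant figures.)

Directly: F = Gm₁m₂/r².
m₁ = 3.91×10^13 t = 3.910×10^16 kg; m₂ = 6.38×10^8 t = 6.380×10^11 kg; r = 48800 mi = 7.854×10^7 m; G = 6.674×10^-11 N·m²/kg².
F = 269.9 N
269.9 N × (1 lbf / 4.448 N) = 60.68 lbf

60.7 lbf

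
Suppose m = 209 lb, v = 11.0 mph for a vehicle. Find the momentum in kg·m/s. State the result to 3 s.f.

Directly: p = mv.
m = 209 lb = 94.80 kg; v = 11.0 mph = 4.917 m/s.
p = 466.2 kg·m/s  (the unit combination reduces to kg·m/s = kg·m/s)

466 kg·m/s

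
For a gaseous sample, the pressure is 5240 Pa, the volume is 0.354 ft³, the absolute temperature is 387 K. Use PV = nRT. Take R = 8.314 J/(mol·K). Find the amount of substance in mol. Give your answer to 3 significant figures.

From the ideal-gas law: n = PV/(RT).
P = 5240 Pa; V = 0.354 ft³ = 0.01002 m³; T = 387 K; R = 8.314 J/(mol·K).
n = 0.01633 mol

0.0163 mol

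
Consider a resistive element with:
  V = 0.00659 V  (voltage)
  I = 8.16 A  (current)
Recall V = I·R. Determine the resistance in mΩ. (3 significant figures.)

Solving V = I·R for R: R = V/I.
V = 0.00659 V; I = 8.16 A.
R = 8.076×10^-4 Ω
8.076×10^-4 Ω × (1 mΩ / 0.001000 Ω) = 0.8076 mΩ

0.808 mΩ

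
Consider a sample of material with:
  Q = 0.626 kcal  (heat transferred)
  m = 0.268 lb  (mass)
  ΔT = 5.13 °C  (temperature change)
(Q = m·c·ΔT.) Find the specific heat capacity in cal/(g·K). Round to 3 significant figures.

Rearranging Q = m·c·ΔT for c: c = Q/(m·ΔT).
Q = 0.626 kcal = 2619 J; m = 0.268 lb = 0.1216 kg; ΔT = 5.13 °C = 5.130 K.
c = 4200 J/(kg·K)
4200 J/(kg·K) × (1 cal/(g·K) / 4184 J/(kg·K)) = 1.004 cal/(g·K)

1.00 cal/(g·K)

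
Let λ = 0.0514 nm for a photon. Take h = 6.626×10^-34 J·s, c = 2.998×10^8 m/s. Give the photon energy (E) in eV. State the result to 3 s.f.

24100 eV

Directly: E = hc/λ.
λ = 0.0514 nm = 5.140×10^-11 m; h = 6.626×10^-34 J·s; c = 2.998×10^8 m/s.
E = 3.865×10^-15 J
3.865×10^-15 J × (1 eV / 1.602×10^-19 J) = 24122 eV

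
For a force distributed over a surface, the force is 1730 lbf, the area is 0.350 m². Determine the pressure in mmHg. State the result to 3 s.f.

165 mmHg

Directly: P = F/A.
F = 1730 lbf = 7695 N; A = 0.350 m².
P = 21987 Pa  (the unit combination reduces to kg/(m·s²) = Pa)
21987 Pa × (1 mmHg / 133.3 Pa) = 164.9 mmHg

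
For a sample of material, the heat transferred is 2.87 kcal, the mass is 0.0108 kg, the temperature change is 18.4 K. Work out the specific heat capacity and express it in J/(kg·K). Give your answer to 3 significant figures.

Solving Q = m·c·ΔT for c: c = Q/(m·ΔT).
Q = 2.87 kcal = 12008 J; m = 0.0108 kg; ΔT = 18.4 K.
c = 60427 J/(kg·K)

60400 J/(kg·K)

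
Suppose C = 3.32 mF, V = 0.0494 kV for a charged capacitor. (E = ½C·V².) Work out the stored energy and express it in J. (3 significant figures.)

4.05 J

E is given directly by: E = ½CV².
C = 3.32 mF = 0.003320 F; V = 0.0494 kV = 49.40 V.
E = 4.051 J  (the unit combination reduces to kg·m²/s² = J)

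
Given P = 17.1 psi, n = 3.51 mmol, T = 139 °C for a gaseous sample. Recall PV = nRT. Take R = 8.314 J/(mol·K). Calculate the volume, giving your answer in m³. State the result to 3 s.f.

1.02×10^-4 m³

From the ideal-gas law: V = nRT/P.
P = 17.1 psi = 1.179×10^5 Pa; n = 3.51 mmol = 0.003510 mol; T = 139 °C = 412.1 K; R = 8.314 J/(mol·K).
V = 1.020×10^-4 m³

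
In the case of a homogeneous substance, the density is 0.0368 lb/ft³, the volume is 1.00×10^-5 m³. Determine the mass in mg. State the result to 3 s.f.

5.89 mg

Solving ρ = m/V for m: m = ρV.
ρ = 0.0368 lb/ft³ = 0.5895 kg/m³; V = 1.00×10^-5 m³.
m = 5.895×10^-6 kg
5.895×10^-6 kg × (1 mg / 1.000×10^-6 kg) = 5.895 mg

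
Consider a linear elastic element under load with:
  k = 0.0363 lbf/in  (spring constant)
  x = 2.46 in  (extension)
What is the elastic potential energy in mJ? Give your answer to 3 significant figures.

12.4 mJ

U is given directly by: U = ½kx².
k = 0.0363 lbf/in = 6.357 N/m; x = 2.46 in = 0.06248 m.
U = 0.01241 J  (the unit combination reduces to kg·m²/s² = J)
0.01241 J × (1 mJ / 0.001000 J) = 12.41 mJ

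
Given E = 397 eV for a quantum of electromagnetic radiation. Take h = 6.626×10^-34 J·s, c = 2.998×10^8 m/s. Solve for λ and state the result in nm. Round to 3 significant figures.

Solving E = h·c/λ for λ: λ = hc/E.
E = 397 eV = 6.361×10^-17 J; h = 6.626×10^-34 J·s; c = 2.998×10^8 m/s.
λ = 3.123×10^-9 m
3.123×10^-9 m × (1 nm / 1.000×10^-9 m) = 3.123 nm

3.12 nm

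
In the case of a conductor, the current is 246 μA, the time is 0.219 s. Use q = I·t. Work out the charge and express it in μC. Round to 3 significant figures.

53.9 μC

Directly: q = It.
I = 246 μA = 2.460×10^-4 A; t = 0.219 s.
q = 5.387×10^-5 C
5.387×10^-5 C × (1 μC / 1.000×10^-6 C) = 53.87 μC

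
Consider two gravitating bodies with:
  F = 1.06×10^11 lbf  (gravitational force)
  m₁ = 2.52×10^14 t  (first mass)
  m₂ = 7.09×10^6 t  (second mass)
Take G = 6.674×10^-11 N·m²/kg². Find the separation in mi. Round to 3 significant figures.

0.312 mi

Rearranging F = G·m₁·m₂/r² for r: r = √(G·m₁m₂/F).
F = 1.06×10^11 lbf = 4.715×10^11 N; m₁ = 2.52×10^14 t = 2.520×10^17 kg; m₂ = 7.09×10^6 t = 7.090×10^9 kg; G = 6.674×10^-11 N·m²/kg².
r = 502.9 m
502.9 m × (1 mi / 1609 m) = 0.3125 mi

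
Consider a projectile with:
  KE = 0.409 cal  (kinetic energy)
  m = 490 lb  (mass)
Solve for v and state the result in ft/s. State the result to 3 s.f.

0.407 ft/s

Solving KE = ½mv² for v: v = √(2·KE/m).
KE = 0.409 cal = 1.711 J; m = 490 lb = 222.3 kg.
v = 0.1241 m/s
0.1241 m/s × (1 ft/s / 0.3048 m/s) = 0.4071 ft/s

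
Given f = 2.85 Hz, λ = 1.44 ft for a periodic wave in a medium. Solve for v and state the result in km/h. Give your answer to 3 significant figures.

4.50 km/h

Directly: v = fλ.
f = 2.85 Hz; λ = 1.44 ft = 0.4389 m.
v = 1.251 m/s
1.251 m/s × (1 km/h / 0.2778 m/s) = 4.503 km/h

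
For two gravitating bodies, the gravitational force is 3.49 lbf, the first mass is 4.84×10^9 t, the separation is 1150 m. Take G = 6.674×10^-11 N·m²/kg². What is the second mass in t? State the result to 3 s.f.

From Newton's law of gravitation: m₂ = F·r²/(G·m₁).
F = 3.49 lbf = 15.52 N; m₁ = 4.84×10^9 t = 4.840×10^12 kg; r = 1150 m; G = 6.674×10^-11 N·m²/kg².
m₂ = 63559 kg
63559 kg × (1 t / 1000 kg) = 63.56 t

63.6 t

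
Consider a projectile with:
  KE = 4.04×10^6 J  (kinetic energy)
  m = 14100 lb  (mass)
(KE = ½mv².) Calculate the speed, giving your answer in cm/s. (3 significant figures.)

3550 cm/s

Rearranging: v = √(2·KE/m).
KE = 4.04×10^6 J; m = 14100 lb = 6396 kg.
v = 35.54 m/s
35.54 m/s × (1 cm/s / 0.01000 m/s) = 3554 cm/s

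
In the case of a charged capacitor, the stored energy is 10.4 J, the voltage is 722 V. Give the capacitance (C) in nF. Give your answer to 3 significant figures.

Rearranging: C = 2E/V².
E = 10.4 J; V = 722 V.
C = 3.990×10^-5 F
3.990×10^-5 F × (1 nF / 1.000×10^-9 F) = 39901 nF

39900 nF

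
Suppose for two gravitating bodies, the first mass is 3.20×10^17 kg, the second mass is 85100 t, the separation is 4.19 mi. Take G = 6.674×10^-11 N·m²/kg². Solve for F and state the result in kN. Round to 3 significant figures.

40000 kN

F is given directly by: F = Gm₁m₂/r².
m₁ = 3.20×10^17 kg; m₂ = 85100 t = 8.510×10^7 kg; r = 4.19 mi = 6743 m; G = 6.674×10^-11 N·m²/kg².
F = 3.997×10^7 N  (the unit combination reduces to kg·m/s² = N)
3.997×10^7 N × (1 kN / 1000 N) = 39971 kN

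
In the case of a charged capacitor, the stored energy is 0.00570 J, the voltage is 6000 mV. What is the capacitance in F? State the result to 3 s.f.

Rearranging: C = 2E/V².
E = 0.00570 J; V = 6000 mV = 6.000 V.
C = 3.167×10^-4 F

3.17×10^-4 F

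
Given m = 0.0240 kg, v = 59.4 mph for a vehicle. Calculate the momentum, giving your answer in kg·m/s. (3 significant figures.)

p is given directly by: p = mv.
m = 0.0240 kg; v = 59.4 mph = 26.55 m/s.
p = 0.6373 kg·m/s  (the unit combination reduces to kg·m/s = kg·m/s)

0.637 kg·m/s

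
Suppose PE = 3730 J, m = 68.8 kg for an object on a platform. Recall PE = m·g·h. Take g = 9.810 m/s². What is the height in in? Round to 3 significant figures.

218 in

Solving PE = m·g·h for h: h = PE/(m·g).
PE = 3730 J; m = 68.8 kg; g = 9.810 m/s².
h = 5.527 m
5.527 m × (1 in / 0.02540 m) = 217.6 in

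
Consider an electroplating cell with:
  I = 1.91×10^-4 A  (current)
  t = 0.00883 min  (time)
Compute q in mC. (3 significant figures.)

0.101 mC

Directly: q = It.
I = 1.91×10^-4 A; t = 0.00883 min = 0.5298 s.
q = 1.012×10^-4 C  (the unit combination reduces to A·s = C)
1.012×10^-4 C × (1 mC / 0.001000 C) = 0.1012 mC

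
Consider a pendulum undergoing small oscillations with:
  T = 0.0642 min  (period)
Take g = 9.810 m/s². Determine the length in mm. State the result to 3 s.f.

3690 mm

Solving T = 2π√(L/g) for L: L = g·(T/2π)².
T = 0.0642 min = 3.852 s; g = 9.810 m/s².
L = 3.687 m
3.687 m × (1 mm / 0.001000 m) = 3687 mm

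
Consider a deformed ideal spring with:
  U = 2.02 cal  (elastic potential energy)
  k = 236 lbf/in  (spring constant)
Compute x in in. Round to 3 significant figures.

Solving U = ½k·x² for x: x = √(2U/k).
U = 2.02 cal = 8.452 J; k = 236 lbf/in = 41330 N/m.
x = 0.02022 m
0.02022 m × (1 in / 0.02540 m) = 0.7962 in

0.796 in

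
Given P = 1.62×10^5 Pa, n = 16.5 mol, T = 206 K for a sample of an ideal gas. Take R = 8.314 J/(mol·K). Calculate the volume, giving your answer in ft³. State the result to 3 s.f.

From the ideal-gas law: V = nRT/P.
P = 1.62×10^5 Pa; n = 16.5 mol; T = 206 K; R = 8.314 J/(mol·K).
V = 0.1744 m³
0.1744 m³ × (1 ft³ / 0.02832 m³) = 6.160 ft³

6.16 ft³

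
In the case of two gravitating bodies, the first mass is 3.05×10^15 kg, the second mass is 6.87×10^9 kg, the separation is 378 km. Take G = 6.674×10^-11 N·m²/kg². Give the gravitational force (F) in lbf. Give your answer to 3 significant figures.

2200 lbf

F is given directly by: F = Gm₁m₂/r².
m₁ = 3.05×10^15 kg; m₂ = 6.87×10^9 kg; r = 378 km = 3.780×10^5 m; G = 6.674×10^-11 N·m²/kg².
F = 9787 N  (the unit combination reduces to kg·m/s² = N)
9787 N × (1 lbf / 4.448 N) = 2200 lbf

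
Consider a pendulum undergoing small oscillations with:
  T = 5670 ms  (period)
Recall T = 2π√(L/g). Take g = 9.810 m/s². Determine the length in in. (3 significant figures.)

315 in

Rearranging T = 2π√(L/g) for L: L = g·(T/2π)².
T = 5670 ms = 5.670 s; g = 9.810 m/s².
L = 7.989 m
7.989 m × (1 in / 0.02540 m) = 314.5 in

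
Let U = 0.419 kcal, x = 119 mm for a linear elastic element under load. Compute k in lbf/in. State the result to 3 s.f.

1410 lbf/in

Rearranging: k = 2U/x².
U = 0.419 kcal = 1753 J; x = 119 mm = 0.1190 m.
k = 2.476×10^5 N/m
2.476×10^5 N/m × (1 lbf/in / 175.1 N/m) = 1414 lbf/in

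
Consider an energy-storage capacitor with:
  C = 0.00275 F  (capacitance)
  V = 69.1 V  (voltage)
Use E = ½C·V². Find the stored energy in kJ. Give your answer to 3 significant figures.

Directly: E = ½CV².
C = 0.00275 F; V = 69.1 V.
E = 6.565 J  (the unit combination reduces to kg·m²/s² = J)
6.565 J × (1 kJ / 1000 J) = 0.006565 kJ

0.00657 kJ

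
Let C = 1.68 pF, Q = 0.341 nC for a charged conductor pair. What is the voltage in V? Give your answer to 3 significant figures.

203 V

Rearranging: V = Q/C.
C = 1.68 pF = 1.680×10^-12 F; Q = 0.341 nC = 3.410×10^-10 C.
V = 203.0 V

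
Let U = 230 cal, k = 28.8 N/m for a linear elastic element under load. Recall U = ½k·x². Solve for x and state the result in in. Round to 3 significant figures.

Rearranging: x = √(2U/k).
U = 230 cal = 962.3 J; k = 28.8 N/m.
x = 8.175 m
8.175 m × (1 in / 0.02540 m) = 321.8 in

322 in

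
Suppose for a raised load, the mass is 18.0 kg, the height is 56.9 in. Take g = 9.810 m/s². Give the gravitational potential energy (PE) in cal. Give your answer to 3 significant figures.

Directly: PE = mgh.
m = 18.0 kg; h = 56.9 in = 1.445 m; g = 9.810 m/s².
PE = 255.2 J
255.2 J × (1 cal / 4.184 J) = 61.00 cal

61.0 cal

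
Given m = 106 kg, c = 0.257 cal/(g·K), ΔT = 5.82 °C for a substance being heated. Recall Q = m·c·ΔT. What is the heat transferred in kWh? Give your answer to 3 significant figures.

0.184 kWh

Directly: Q = mcΔT.
m = 106 kg; c = 0.257 cal/(g·K) = 1075 J/(kg·K); ΔT = 5.82 °C = 5.820 K.
Q = 6.634×10^5 J  (the unit combination reduces to kg·m²/s² = J)
6.634×10^5 J × (1 kWh / 3.600×10^6 J) = 0.1843 kWh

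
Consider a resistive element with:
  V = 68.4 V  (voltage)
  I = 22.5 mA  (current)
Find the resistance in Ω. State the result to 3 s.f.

Solving V = I·R for R: R = V/I.
V = 68.4 V; I = 22.5 mA = 0.02250 A.
R = 3040 Ω

3040 Ω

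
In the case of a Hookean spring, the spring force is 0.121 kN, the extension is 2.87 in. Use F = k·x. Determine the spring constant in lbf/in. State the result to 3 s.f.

Solving F = k·x for k: k = F/x.
F = 0.121 kN = 121.0 N; x = 2.87 in = 0.07290 m.
k = 1660 N/m
1660 N/m × (1 lbf/in / 175.1 N/m) = 9.478 lbf/in

9.48 lbf/in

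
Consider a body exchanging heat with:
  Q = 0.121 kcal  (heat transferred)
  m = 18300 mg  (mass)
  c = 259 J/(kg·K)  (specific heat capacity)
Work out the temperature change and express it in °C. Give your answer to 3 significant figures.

Rearranging Q = m·c·ΔT for ΔT: ΔT = Q/(m·c).
Q = 0.121 kcal = 506.3 J; m = 18300 mg = 0.01830 kg; c = 259 J/(kg·K).
ΔT = 106.8 K
Since 1 °C = 1 K, 106.8 °C.

107 °C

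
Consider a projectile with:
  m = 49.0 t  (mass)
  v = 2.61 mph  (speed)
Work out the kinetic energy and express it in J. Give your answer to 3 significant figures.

33400 J

Directly: KE = ½mv².
m = 49.0 t = 49000 kg; v = 2.61 mph = 1.167 m/s.
KE = 33353 J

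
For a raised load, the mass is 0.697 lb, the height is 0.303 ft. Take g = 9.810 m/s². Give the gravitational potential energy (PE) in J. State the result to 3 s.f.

0.286 J

Directly: PE = mgh.
m = 0.697 lb = 0.3162 kg; h = 0.303 ft = 0.09235 m; g = 9.810 m/s².
PE = 0.2864 J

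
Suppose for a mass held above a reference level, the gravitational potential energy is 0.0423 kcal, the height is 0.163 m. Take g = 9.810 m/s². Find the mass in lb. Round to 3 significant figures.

244 lb

Rearranging: m = PE/(g·h).
PE = 0.0423 kcal = 177.0 J; h = 0.163 m; g = 9.810 m/s².
m = 110.7 kg
110.7 kg × (1 lb / 0.4536 kg) = 244.0 lb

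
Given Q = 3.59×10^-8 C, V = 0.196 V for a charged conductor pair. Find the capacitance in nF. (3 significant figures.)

183 nF

Directly: C = Q/V.
Q = 3.59×10^-8 C; V = 0.196 V.
C = 1.832×10^-7 F
1.832×10^-7 F × (1 nF / 1.000×10^-9 F) = 183.2 nF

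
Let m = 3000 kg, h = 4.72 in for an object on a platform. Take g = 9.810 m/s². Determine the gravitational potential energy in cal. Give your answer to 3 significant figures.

PE is given directly by: PE = mgh.
m = 3000 kg; h = 4.72 in = 0.1199 m; g = 9.810 m/s².
PE = 3528 J
3528 J × (1 cal / 4.184 J) = 843.3 cal

843 cal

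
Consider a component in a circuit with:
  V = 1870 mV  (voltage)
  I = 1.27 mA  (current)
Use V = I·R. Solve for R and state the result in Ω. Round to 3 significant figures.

Rearranging: R = V/I.
V = 1870 mV = 1.870 V; I = 1.27 mA = 0.001270 A.
R = 1472 Ω

1470 Ω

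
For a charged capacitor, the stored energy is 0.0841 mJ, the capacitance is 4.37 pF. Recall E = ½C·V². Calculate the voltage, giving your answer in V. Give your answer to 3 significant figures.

6200 V

Rearranging E = ½C·V² for V: V = √(2E/C).
E = 0.0841 mJ = 8.410×10^-5 J; C = 4.37 pF = 4.370×10^-12 F.
V = 6204 V  (the unit combination reduces to kg·m²/(A·s³) = V)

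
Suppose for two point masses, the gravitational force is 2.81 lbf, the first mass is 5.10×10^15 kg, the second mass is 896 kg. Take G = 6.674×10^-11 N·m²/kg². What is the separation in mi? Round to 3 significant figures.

Rearranging F = G·m₁·m₂/r² for r: r = √(G·m₁m₂/F).
F = 2.81 lbf = 12.50 N; m₁ = 5.10×10^15 kg; m₂ = 896 kg; G = 6.674×10^-11 N·m²/kg².
r = 4940 m
4940 m × (1 mi / 1609 m) = 3.069 mi

3.07 mi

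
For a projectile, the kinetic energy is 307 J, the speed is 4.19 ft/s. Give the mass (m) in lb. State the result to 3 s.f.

830 lb

Rearranging KE = ½mv² for m: m = 2·KE/v².
KE = 307 J; v = 4.19 ft/s = 1.277 m/s.
m = 376.5 kg
376.5 kg × (1 lb / 0.4536 kg) = 829.9 lb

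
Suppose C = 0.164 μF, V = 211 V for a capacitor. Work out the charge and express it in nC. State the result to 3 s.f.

Rearranging: Q = CV.
C = 0.164 μF = 1.640×10^-7 F; V = 211 V.
Q = 3.460×10^-5 C
3.460×10^-5 C × (1 nC / 1.000×10^-9 C) = 34604 nC

34600 nC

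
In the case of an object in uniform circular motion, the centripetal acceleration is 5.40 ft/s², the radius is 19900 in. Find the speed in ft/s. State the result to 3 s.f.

94.6 ft/s

Rearranging: v = √(a·r).
a = 5.40 ft/s² = 1.646 m/s²; r = 19900 in = 505.5 m.
v = 28.84 m/s
28.84 m/s × (1 ft/s / 0.3048 m/s) = 94.63 ft/s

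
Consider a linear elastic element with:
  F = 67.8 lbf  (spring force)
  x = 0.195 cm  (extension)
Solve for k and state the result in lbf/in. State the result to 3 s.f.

883 lbf/in

Rearranging F = k·x for k: k = F/x.
F = 67.8 lbf = 301.6 N; x = 0.195 cm = 0.001950 m.
k = 1.547×10^5 N/m
1.547×10^5 N/m × (1 lbf/in / 175.1 N/m) = 883.1 lbf/in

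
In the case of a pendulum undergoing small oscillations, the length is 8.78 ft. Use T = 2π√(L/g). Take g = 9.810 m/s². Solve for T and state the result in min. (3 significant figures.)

Directly: T = 2π√(L/g).
L = 8.78 ft = 2.676 m; g = 9.810 m/s².
T = 3.282 s
3.282 s × (1 min / 60.00 s) = 0.05470 min

0.0547 min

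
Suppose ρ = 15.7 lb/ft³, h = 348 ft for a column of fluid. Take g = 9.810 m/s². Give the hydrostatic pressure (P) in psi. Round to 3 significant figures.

P is given directly by: P = ρgh.
ρ = 15.7 lb/ft³ = 251.5 kg/m³; h = 348 ft = 106.1 m; g = 9.810 m/s².
P = 2.617×10^5 Pa  (the unit combination reduces to kg/(m·s²) = Pa)
2.617×10^5 Pa × (1 psi / 6895 Pa) = 37.95 psi

38.0 psi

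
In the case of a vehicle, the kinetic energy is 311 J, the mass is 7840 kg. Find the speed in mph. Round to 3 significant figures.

0.630 mph

Rearranging KE = ½mv² for v: v = √(2·KE/m).
KE = 311 J; m = 7840 kg.
v = 0.2817 m/s
0.2817 m/s × (1 mph / 0.4470 m/s) = 0.6301 mph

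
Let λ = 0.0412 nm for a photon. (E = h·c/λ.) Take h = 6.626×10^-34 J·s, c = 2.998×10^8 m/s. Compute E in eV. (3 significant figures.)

Directly: E = hc/λ.
λ = 0.0412 nm = 4.120×10^-11 m; h = 6.626×10^-34 J·s; c = 2.998×10^8 m/s.
E = 4.822×10^-15 J
4.822×10^-15 J × (1 eV / 1.602×10^-19 J) = 30094 eV

30100 eV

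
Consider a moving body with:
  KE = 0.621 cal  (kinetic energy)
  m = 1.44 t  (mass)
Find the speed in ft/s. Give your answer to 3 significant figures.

0.197 ft/s

Solving KE = ½mv² for v: v = √(2·KE/m).
KE = 0.621 cal = 2.598 J; m = 1.44 t = 1440 kg.
v = 0.06007 m/s
0.06007 m/s × (1 ft/s / 0.3048 m/s) = 0.1971 ft/s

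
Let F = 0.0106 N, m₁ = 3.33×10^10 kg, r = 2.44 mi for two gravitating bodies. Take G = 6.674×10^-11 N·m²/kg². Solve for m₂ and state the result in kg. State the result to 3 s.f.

73500 kg

Rearranging F = G·m₁·m₂/r² for m₂: m₂ = F·r²/(G·m₁).
F = 0.0106 N; m₁ = 3.33×10^10 kg; r = 2.44 mi = 3927 m; G = 6.674×10^-11 N·m²/kg².
m₂ = 73545 kg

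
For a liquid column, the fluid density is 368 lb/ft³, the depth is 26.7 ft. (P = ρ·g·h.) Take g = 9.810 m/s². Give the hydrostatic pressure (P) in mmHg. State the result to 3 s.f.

3530 mmHg

P is given directly by: P = ρgh.
ρ = 368 lb/ft³ = 5895 kg/m³; h = 26.7 ft = 8.138 m; g = 9.810 m/s².
P = 4.706×10^5 Pa  (the unit combination reduces to kg/(m·s²) = Pa)
4.706×10^5 Pa × (1 mmHg / 133.3 Pa) = 3530 mmHg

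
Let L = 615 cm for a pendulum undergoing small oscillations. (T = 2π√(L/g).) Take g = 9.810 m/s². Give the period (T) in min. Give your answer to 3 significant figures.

0.0829 min

Directly: T = 2π√(L/g).
L = 615 cm = 6.150 m; g = 9.810 m/s².
T = 4.975 s
4.975 s × (1 min / 60.00 s) = 0.08291 min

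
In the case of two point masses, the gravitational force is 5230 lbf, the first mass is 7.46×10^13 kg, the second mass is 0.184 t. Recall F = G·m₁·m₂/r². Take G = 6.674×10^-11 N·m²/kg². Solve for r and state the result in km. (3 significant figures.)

0.00628 km

From Newton's law of gravitation: r = √(G·m₁m₂/F).
F = 5230 lbf = 23264 N; m₁ = 7.46×10^13 kg; m₂ = 0.184 t = 184.0 kg; G = 6.674×10^-11 N·m²/kg².
r = 6.275 m
6.275 m × (1 km / 1000 m) = 0.006275 km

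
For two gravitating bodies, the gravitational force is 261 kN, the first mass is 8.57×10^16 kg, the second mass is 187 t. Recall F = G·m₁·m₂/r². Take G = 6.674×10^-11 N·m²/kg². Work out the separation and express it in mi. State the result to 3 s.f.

From Newton's law of gravitation: r = √(G·m₁m₂/F).
F = 261 kN = 2.610×10^5 N; m₁ = 8.57×10^16 kg; m₂ = 187 t = 1.870×10^5 kg; G = 6.674×10^-11 N·m²/kg².
r = 2024 m
2024 m × (1 mi / 1609 m) = 1.258 mi

1.26 mi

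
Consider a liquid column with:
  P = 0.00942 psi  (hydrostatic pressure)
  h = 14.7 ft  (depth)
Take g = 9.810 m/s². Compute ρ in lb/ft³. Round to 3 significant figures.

Solving P = ρ·g·h for ρ: ρ = P/(g·h).
P = 0.00942 psi = 64.95 Pa; h = 14.7 ft = 4.481 m; g = 9.810 m/s².
ρ = 1.478 kg/m³
1.478 kg/m³ × (1 lb/ft³ / 16.02 kg/m³) = 0.09225 lb/ft³

0.0922 lb/ft³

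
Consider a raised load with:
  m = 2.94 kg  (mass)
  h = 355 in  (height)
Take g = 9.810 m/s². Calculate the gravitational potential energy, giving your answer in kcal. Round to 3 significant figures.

PE is given directly by: PE = mgh.
m = 2.94 kg; h = 355 in = 9.017 m; g = 9.810 m/s².
PE = 260.1 J
260.1 J × (1 kcal / 4184 J) = 0.06216 kcal

0.0622 kcal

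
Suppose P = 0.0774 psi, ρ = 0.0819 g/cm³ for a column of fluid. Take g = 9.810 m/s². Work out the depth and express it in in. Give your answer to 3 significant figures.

Rearranging P = ρ·g·h for h: h = P/(ρ·g).
P = 0.0774 psi = 533.7 Pa; ρ = 0.0819 g/cm³ = 81.90 kg/m³; g = 9.810 m/s².
h = 0.6642 m
0.6642 m × (1 in / 0.02540 m) = 26.15 in

26.2 in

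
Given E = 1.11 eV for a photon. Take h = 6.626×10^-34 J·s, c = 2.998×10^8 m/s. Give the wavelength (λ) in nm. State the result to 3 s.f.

1120 nm

Rearranging: λ = hc/E.
E = 1.11 eV = 1.778×10^-19 J; h = 6.626×10^-34 J·s; c = 2.998×10^8 m/s.
λ = 1.117×10^-6 m
1.117×10^-6 m × (1 nm / 1.000×10^-9 m) = 1117 nm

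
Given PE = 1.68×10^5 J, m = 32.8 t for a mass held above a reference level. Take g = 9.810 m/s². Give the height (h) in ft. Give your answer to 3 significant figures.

Solving PE = m·g·h for h: h = PE/(m·g).
PE = 1.68×10^5 J; m = 32.8 t = 32800 kg; g = 9.810 m/s².
h = 0.5221 m
0.5221 m × (1 ft / 0.3048 m) = 1.713 ft

1.71 ft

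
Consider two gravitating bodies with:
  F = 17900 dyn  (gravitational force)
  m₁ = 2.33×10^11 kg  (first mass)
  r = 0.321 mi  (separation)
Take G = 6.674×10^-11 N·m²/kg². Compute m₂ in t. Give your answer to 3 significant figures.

3.07 t

Rearranging F = G·m₁·m₂/r² for m₂: m₂ = F·r²/(G·m₁).
F = 17900 dyn = 0.1790 N; m₁ = 2.33×10^11 kg; r = 0.321 mi = 516.6 m; G = 6.674×10^-11 N·m²/kg².
m₂ = 3072 kg
3072 kg × (1 t / 1000 kg) = 3.072 t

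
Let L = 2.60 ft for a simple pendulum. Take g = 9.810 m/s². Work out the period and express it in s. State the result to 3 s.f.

1.79 s

Directly: T = 2π√(L/g).
L = 2.60 ft = 0.7925 m; g = 9.810 m/s².
T = 1.786 s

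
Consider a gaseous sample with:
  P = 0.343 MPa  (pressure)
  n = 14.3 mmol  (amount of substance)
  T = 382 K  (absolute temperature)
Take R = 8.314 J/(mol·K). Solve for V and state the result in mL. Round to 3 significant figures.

132 mL

From the ideal-gas law: V = nRT/P.
P = 0.343 MPa = 3.430×10^5 Pa; n = 14.3 mmol = 0.01430 mol; T = 382 K; R = 8.314 J/(mol·K).
V = 1.324×10^-4 m³
1.324×10^-4 m³ × (1 mL / 1.000×10^-6 m³) = 132.4 mL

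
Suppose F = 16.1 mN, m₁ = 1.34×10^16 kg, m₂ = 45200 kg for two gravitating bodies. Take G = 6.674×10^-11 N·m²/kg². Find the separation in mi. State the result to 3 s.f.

Rearranging: r = √(G·m₁m₂/F).
F = 16.1 mN = 0.01610 N; m₁ = 1.34×10^16 kg; m₂ = 45200 kg; G = 6.674×10^-11 N·m²/kg².
r = 1.585×10^6 m
1.585×10^6 m × (1 mi / 1609 m) = 984.6 mi

985 mi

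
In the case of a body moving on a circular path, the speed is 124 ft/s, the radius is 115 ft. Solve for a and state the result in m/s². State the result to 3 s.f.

40.8 m/s²

Directly: a = v²/r.
v = 124 ft/s = 37.80 m/s; r = 115 ft = 35.05 m.
a = 40.75 m/s²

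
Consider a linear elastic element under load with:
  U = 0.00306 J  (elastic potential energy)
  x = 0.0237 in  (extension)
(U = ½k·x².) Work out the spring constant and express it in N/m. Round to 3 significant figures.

Rearranging U = ½k·x² for k: k = 2U/x².
U = 0.00306 J; x = 0.0237 in = 6.020×10^-4 m.
k = 16888 N/m

16900 N/m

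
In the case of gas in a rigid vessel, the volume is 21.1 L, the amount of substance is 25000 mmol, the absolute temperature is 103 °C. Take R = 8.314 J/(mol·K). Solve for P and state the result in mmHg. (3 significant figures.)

27800 mmHg

P is given directly by: P = nRT/V.
V = 21.1 L = 0.02110 m³; n = 25000 mmol = 25.00 mol; T = 103 °C = 376.1 K; R = 8.314 J/(mol·K).
P = 3.705×10^6 Pa
3.705×10^6 Pa × (1 mmHg / 133.3 Pa) = 27792 mmHg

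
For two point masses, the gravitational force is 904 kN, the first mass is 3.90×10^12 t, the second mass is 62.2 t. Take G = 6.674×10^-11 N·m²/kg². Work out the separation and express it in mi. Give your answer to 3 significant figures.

Rearranging F = G·m₁·m₂/r² for r: r = √(G·m₁m₂/F).
F = 904 kN = 9.040×10^5 N; m₁ = 3.90×10^12 t = 3.900×10^15 kg; m₂ = 62.2 t = 62200 kg; G = 6.674×10^-11 N·m²/kg².
r = 133.8 m
133.8 m × (1 mi / 1609 m) = 0.08315 mi

0.0832 mi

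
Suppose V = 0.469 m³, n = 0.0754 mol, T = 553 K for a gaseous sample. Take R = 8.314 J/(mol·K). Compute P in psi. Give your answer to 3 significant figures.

0.107 psi

From the ideal-gas law: P = nRT/V.
V = 0.469 m³; n = 0.0754 mol; T = 553 K; R = 8.314 J/(mol·K).
P = 739.2 Pa  (the unit combination reduces to kg/(m·s²) = Pa)
739.2 Pa × (1 psi / 6895 Pa) = 0.1072 psi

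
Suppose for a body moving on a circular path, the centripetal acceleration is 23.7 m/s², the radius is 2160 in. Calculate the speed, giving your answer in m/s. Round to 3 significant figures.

36.1 m/s

Rearranging: v = √(a·r).
a = 23.7 m/s²; r = 2160 in = 54.86 m.
v = 36.06 m/s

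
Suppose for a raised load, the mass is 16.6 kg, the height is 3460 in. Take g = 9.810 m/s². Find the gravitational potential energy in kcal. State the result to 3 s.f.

3.42 kcal

Directly: PE = mgh.
m = 16.6 kg; h = 3460 in = 87.88 m; g = 9.810 m/s².
PE = 14312 J
14312 J × (1 kcal / 4184 J) = 3.421 kcal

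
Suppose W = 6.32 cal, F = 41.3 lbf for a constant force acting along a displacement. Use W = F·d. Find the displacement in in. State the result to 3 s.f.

Rearranging: d = W/F.
W = 6.32 cal = 26.44 J; F = 41.3 lbf = 183.7 N.
d = 0.1439 m
0.1439 m × (1 in / 0.02540 m) = 5.667 in

5.67 in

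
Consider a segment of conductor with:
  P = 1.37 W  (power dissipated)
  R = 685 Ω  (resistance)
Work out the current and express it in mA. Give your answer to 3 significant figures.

44.7 mA

Rearranging: I = √(P/R).
P = 1.37 W; R = 685 Ω.
I = 0.04472 A
0.04472 A × (1 mA / 0.001000 A) = 44.72 mA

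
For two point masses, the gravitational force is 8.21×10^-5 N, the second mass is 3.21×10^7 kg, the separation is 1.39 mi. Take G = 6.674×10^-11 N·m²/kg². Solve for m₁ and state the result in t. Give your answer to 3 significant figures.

From Newton's law of gravitation: m₁ = F·r²/(G·m₂).
F = 8.21×10^-5 N; m₂ = 3.21×10^7 kg; r = 1.39 mi = 2237 m; G = 6.674×10^-11 N·m²/kg².
m₁ = 1.918×10^5 kg
1.918×10^5 kg × (1 t / 1000 kg) = 191.8 t

192 t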